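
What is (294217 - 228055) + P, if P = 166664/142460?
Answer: 2356401296/35615 ≈ 66163.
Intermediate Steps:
P = 41666/35615 (P = 166664*(1/142460) = 41666/35615 ≈ 1.1699)
(294217 - 228055) + P = (294217 - 228055) + 41666/35615 = 66162 + 41666/35615 = 2356401296/35615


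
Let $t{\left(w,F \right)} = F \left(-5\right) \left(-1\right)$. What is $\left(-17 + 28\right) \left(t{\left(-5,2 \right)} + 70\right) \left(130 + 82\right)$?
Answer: $186560$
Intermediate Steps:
$t{\left(w,F \right)} = 5 F$ ($t{\left(w,F \right)} = - 5 F \left(-1\right) = 5 F$)
$\left(-17 + 28\right) \left(t{\left(-5,2 \right)} + 70\right) \left(130 + 82\right) = \left(-17 + 28\right) \left(5 \cdot 2 + 70\right) \left(130 + 82\right) = 11 \left(10 + 70\right) 212 = 11 \cdot 80 \cdot 212 = 880 \cdot 212 = 186560$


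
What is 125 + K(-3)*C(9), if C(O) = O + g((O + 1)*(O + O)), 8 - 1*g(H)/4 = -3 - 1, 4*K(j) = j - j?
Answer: 125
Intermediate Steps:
K(j) = 0 (K(j) = (j - j)/4 = (¼)*0 = 0)
g(H) = 48 (g(H) = 32 - 4*(-3 - 1) = 32 - 4*(-4) = 32 + 16 = 48)
C(O) = 48 + O (C(O) = O + 48 = 48 + O)
125 + K(-3)*C(9) = 125 + 0*(48 + 9) = 125 + 0*57 = 125 + 0 = 125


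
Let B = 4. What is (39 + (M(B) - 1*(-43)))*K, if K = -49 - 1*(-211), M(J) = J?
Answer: 13932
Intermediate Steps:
K = 162 (K = -49 + 211 = 162)
(39 + (M(B) - 1*(-43)))*K = (39 + (4 - 1*(-43)))*162 = (39 + (4 + 43))*162 = (39 + 47)*162 = 86*162 = 13932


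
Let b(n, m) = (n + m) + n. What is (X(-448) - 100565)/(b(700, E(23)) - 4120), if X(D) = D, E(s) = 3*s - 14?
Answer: 101013/2665 ≈ 37.904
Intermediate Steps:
E(s) = -14 + 3*s
b(n, m) = m + 2*n (b(n, m) = (m + n) + n = m + 2*n)
(X(-448) - 100565)/(b(700, E(23)) - 4120) = (-448 - 100565)/(((-14 + 3*23) + 2*700) - 4120) = -101013/(((-14 + 69) + 1400) - 4120) = -101013/((55 + 1400) - 4120) = -101013/(1455 - 4120) = -101013/(-2665) = -101013*(-1/2665) = 101013/2665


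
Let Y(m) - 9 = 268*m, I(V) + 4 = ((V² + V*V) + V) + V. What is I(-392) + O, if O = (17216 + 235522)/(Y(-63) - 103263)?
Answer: 6137808297/20023 ≈ 3.0654e+5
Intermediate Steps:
I(V) = -4 + 2*V + 2*V² (I(V) = -4 + (((V² + V*V) + V) + V) = -4 + (((V² + V²) + V) + V) = -4 + ((2*V² + V) + V) = -4 + ((V + 2*V²) + V) = -4 + (2*V + 2*V²) = -4 + 2*V + 2*V²)
Y(m) = 9 + 268*m
O = -42123/20023 (O = (17216 + 235522)/((9 + 268*(-63)) - 103263) = 252738/((9 - 16884) - 103263) = 252738/(-16875 - 103263) = 252738/(-120138) = 252738*(-1/120138) = -42123/20023 ≈ -2.1037)
I(-392) + O = (-4 + 2*(-392) + 2*(-392)²) - 42123/20023 = (-4 - 784 + 2*153664) - 42123/20023 = (-4 - 784 + 307328) - 42123/20023 = 306540 - 42123/20023 = 6137808297/20023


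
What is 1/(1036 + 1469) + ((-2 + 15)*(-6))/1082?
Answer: -97154/1355205 ≈ -0.071689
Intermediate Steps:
1/(1036 + 1469) + ((-2 + 15)*(-6))/1082 = 1/2505 + (13*(-6))/1082 = 1/2505 + (1/1082)*(-78) = 1/2505 - 39/541 = -97154/1355205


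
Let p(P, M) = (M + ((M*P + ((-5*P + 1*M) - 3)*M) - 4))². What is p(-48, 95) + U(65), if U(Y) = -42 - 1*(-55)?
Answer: 732839054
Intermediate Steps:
U(Y) = 13 (U(Y) = -42 + 55 = 13)
p(P, M) = (-4 + M + M*P + M*(-3 + M - 5*P))² (p(P, M) = (M + ((M*P + ((-5*P + M) - 3)*M) - 4))² = (M + ((M*P + ((M - 5*P) - 3)*M) - 4))² = (M + ((M*P + (-3 + M - 5*P)*M) - 4))² = (M + ((M*P + M*(-3 + M - 5*P)) - 4))² = (M + (-4 + M*P + M*(-3 + M - 5*P)))² = (-4 + M + M*P + M*(-3 + M - 5*P))²)
p(-48, 95) + U(65) = (4 - 1*95² + 2*95 + 4*95*(-48))² + 13 = (4 - 1*9025 + 190 - 18240)² + 13 = (4 - 9025 + 190 - 18240)² + 13 = (-27071)² + 13 = 732839041 + 13 = 732839054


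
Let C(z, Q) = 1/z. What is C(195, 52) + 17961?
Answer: 3502396/195 ≈ 17961.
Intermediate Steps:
C(195, 52) + 17961 = 1/195 + 17961 = 3502396/195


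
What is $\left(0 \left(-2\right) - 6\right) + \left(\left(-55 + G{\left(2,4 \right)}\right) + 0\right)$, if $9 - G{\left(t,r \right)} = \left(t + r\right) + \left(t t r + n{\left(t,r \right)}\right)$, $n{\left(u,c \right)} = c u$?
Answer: $-82$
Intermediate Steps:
$G{\left(t,r \right)} = 9 - r - t - r t - r t^{2}$ ($G{\left(t,r \right)} = 9 - \left(\left(t + r\right) + \left(t t r + r t\right)\right) = 9 - \left(\left(r + t\right) + \left(t^{2} r + r t\right)\right) = 9 - \left(\left(r + t\right) + \left(r t^{2} + r t\right)\right) = 9 - \left(\left(r + t\right) + \left(r t + r t^{2}\right)\right) = 9 - \left(r + t + r t + r t^{2}\right) = 9 - r - t - r t - r t^{2}$)
$\left(0 \left(-2\right) - 6\right) + \left(\left(-55 + G{\left(2,4 \right)}\right) + 0\right) = \left(0 \left(-2\right) - 6\right) + \left(\left(-55 - \left(-3 + 8 + 16\right)\right) + 0\right) = \left(0 - 6\right) + \left(\left(-55 - \left(5 + 16\right)\right) + 0\right) = -6 + \left(\left(-55 - 21\right) + 0\right) = -6 + \left(-76 + 0\right) = -6 - 76 = -82$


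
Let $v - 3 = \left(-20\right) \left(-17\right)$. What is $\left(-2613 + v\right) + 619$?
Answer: $-1651$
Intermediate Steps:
$v = 343$ ($v = 3 - -340 = 3 + 340 = 343$)
$\left(-2613 + v\right) + 619 = \left(-2613 + 343\right) + 619 = -2270 + 619 = -1651$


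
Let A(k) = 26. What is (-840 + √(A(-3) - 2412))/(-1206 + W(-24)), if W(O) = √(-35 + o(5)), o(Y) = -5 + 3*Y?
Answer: (840 - I*√2386)*(1206 + 5*I)/1454461 ≈ 0.69667 - 0.037615*I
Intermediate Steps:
W(O) = 5*I (W(O) = √(-35 + (-5 + 3*5)) = √(-35 + (-5 + 15)) = √(-35 + 10) = √(-25) = 5*I)
(-840 + √(A(-3) - 2412))/(-1206 + W(-24)) = (-840 + √(26 - 2412))/(-1206 + 5*I) = (-840 + √(-2386))*((-1206 - 5*I)/1454461) = (-840 + I*√2386)*((-1206 - 5*I)/1454461) = (-1206 - 5*I)*(-840 + I*√2386)/1454461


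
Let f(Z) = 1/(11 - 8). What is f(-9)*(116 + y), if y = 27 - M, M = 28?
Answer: 115/3 ≈ 38.333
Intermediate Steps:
y = -1 (y = 27 - 1*28 = 27 - 28 = -1)
f(Z) = ⅓ (f(Z) = 1/3 = ⅓)
f(-9)*(116 + y) = (116 - 1)/3 = (⅓)*115 = 115/3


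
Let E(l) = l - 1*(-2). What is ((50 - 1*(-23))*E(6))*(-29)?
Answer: -16936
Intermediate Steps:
E(l) = 2 + l (E(l) = l + 2 = 2 + l)
((50 - 1*(-23))*E(6))*(-29) = ((50 - 1*(-23))*(2 + 6))*(-29) = ((50 + 23)*8)*(-29) = (73*8)*(-29) = 584*(-29) = -16936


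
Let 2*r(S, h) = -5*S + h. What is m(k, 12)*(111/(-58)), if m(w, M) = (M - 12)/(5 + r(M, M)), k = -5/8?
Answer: 0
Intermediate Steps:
r(S, h) = h/2 - 5*S/2 (r(S, h) = (-5*S + h)/2 = (h - 5*S)/2 = h/2 - 5*S/2)
k = -5/8 (k = -5*⅛ = -5/8 ≈ -0.62500)
m(w, M) = (-12 + M)/(5 - 2*M) (m(w, M) = (M - 12)/(5 + (M/2 - 5*M/2)) = (-12 + M)/(5 - 2*M))
m(k, 12)*(111/(-58)) = ((-12 + 12)/(5 - 2*12))*(111/(-58)) = (0/(5 - 24))*(111*(-1/58)) = (0/(-19))*(-111/58) = -1/19*0*(-111/58) = 0*(-111/58) = 0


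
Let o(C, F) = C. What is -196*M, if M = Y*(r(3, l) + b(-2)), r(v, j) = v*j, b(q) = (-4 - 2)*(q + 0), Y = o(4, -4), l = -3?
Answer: -2352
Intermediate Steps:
Y = 4
b(q) = -6*q
r(v, j) = j*v
M = 12 (M = 4*(-3*3 - 6*(-2)) = 4*(-9 + 12) = 4*3 = 12)
-196*M = -196*12 = -2352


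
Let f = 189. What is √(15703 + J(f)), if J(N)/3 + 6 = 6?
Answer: √15703 ≈ 125.31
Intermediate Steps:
J(N) = 0 (J(N) = -18 + 3*6 = -18 + 18 = 0)
√(15703 + J(f)) = √(15703 + 0) = √15703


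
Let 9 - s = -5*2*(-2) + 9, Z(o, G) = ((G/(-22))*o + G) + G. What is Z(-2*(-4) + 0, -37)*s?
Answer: 13320/11 ≈ 1210.9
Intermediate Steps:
Z(o, G) = 2*G - G*o/22 (Z(o, G) = ((G*(-1/22))*o + G) + G = ((-G/22)*o + G) + G = (-G*o/22 + G) + G = (G - G*o/22) + G = 2*G - G*o/22)
s = -20 (s = 9 - (-5*2*(-2) + 9) = 9 - (-10*(-2) + 9) = 9 - (20 + 9) = 9 - 1*29 = 9 - 29 = -20)
Z(-2*(-4) + 0, -37)*s = ((1/22)*(-37)*(44 - (-2*(-4) + 0)))*(-20) = ((1/22)*(-37)*(44 - (8 + 0)))*(-20) = ((1/22)*(-37)*(44 - 1*8))*(-20) = ((1/22)*(-37)*(44 - 8))*(-20) = ((1/22)*(-37)*36)*(-20) = -666/11*(-20) = 13320/11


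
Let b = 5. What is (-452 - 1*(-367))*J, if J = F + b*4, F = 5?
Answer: -2125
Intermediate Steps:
J = 25 (J = 5 + 5*4 = 5 + 20 = 25)
(-452 - 1*(-367))*J = (-452 - 1*(-367))*25 = (-452 + 367)*25 = -85*25 = -2125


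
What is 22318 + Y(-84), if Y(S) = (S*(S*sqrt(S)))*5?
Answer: 22318 + 70560*I*sqrt(21) ≈ 22318.0 + 3.2335e+5*I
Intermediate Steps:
Y(S) = 5*S**(5/2) (Y(S) = (S*S**(3/2))*5 = S**(5/2)*5 = 5*S**(5/2))
22318 + Y(-84) = 22318 + 5*(-84)**(5/2) = 22318 + 5*(14112*I*sqrt(21)) = 22318 + 70560*I*sqrt(21)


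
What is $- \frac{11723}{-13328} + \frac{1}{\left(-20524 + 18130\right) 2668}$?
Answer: $\frac{1337089973}{1520151696} \approx 0.87958$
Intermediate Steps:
$- \frac{11723}{-13328} + \frac{1}{\left(-20524 + 18130\right) 2668} = \left(-11723\right) \left(- \frac{1}{13328}\right) + \frac{1}{-2394} \cdot \frac{1}{2668} = \frac{11723}{13328} - \frac{1}{6387192} = \frac{1337089973}{1520151696}$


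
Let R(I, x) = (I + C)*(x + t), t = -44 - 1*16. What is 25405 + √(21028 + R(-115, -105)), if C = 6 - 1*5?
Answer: 25405 + √39838 ≈ 25605.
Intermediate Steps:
t = -60 (t = -44 - 16 = -60)
C = 1 (C = 6 - 5 = 1)
R(I, x) = (1 + I)*(-60 + x) (R(I, x) = (I + 1)*(x - 60) = (1 + I)*(-60 + x))
25405 + √(21028 + R(-115, -105)) = 25405 + √(21028 + (-60 - 105 - 60*(-115) - 115*(-105))) = 25405 + √(21028 + (-60 - 105 + 6900 + 12075)) = 25405 + √(21028 + 18810) = 25405 + √39838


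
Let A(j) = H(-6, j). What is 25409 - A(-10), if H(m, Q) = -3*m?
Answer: 25391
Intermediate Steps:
A(j) = 18 (A(j) = -3*(-6) = 18)
25409 - A(-10) = 25409 - 1*18 = 25409 - 18 = 25391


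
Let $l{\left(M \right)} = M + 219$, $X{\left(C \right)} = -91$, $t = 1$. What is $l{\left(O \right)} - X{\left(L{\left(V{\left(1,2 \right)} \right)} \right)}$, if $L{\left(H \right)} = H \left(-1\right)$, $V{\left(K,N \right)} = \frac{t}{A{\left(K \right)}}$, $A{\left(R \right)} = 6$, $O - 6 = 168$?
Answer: $484$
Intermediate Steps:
$O = 174$ ($O = 6 + 168 = 174$)
$V{\left(K,N \right)} = \frac{1}{6}$ ($V{\left(K,N \right)} = 1 \cdot \frac{1}{6} = \frac{1}{6}$)
$L{\left(H \right)} = - H$
$l{\left(M \right)} = 219 + M$
$l{\left(O \right)} - X{\left(L{\left(V{\left(1,2 \right)} \right)} \right)} = \left(219 + 174\right) - -91 = 393 + 91 = 484$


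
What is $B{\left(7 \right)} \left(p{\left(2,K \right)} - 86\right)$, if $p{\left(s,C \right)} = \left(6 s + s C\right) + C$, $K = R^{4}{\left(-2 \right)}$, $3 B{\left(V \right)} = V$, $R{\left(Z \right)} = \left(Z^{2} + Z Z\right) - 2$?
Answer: $\frac{26698}{3} \approx 8899.3$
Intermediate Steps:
$R{\left(Z \right)} = -2 + 2 Z^{2}$ ($R{\left(Z \right)} = \left(Z^{2} + Z^{2}\right) - 2 = 2 Z^{2} - 2 = -2 + 2 Z^{2}$)
$B{\left(V \right)} = \frac{V}{3}$
$K = 1296$ ($K = \left(-2 + 2 \left(-2\right)^{2}\right)^{4} = \left(-2 + 2 \cdot 4\right)^{4} = \left(-2 + 8\right)^{4} = 6^{4} = 1296$)
$p{\left(s,C \right)} = C + 6 s + C s$ ($p{\left(s,C \right)} = \left(6 s + C s\right) + C = C + 6 s + C s$)
$B{\left(7 \right)} \left(p{\left(2,K \right)} - 86\right) = \frac{1}{3} \cdot 7 \left(\left(1296 + 6 \cdot 2 + 1296 \cdot 2\right) - 86\right) = \frac{7 \left(\left(1296 + 12 + 2592\right) - 86\right)}{3} = \frac{7 \left(3900 - 86\right)}{3} = \frac{7}{3} \cdot 3814 = \frac{26698}{3}$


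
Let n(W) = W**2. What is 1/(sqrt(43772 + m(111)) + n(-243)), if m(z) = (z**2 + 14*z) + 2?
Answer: 59049/3486726752 - sqrt(57649)/3486726752 ≈ 1.6867e-5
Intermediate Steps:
m(z) = 2 + z**2 + 14*z
1/(sqrt(43772 + m(111)) + n(-243)) = 1/(sqrt(43772 + (2 + 111**2 + 14*111)) + (-243)**2) = 1/(sqrt(43772 + (2 + 12321 + 1554)) + 59049) = 1/(sqrt(43772 + 13877) + 59049) = 1/(sqrt(57649) + 59049) = 1/(59049 + sqrt(57649))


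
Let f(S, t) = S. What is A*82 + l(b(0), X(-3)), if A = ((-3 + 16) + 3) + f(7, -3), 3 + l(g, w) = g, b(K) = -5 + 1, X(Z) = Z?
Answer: 1879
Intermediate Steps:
b(K) = -4
l(g, w) = -3 + g
A = 23 (A = ((-3 + 16) + 3) + 7 = (13 + 3) + 7 = 16 + 7 = 23)
A*82 + l(b(0), X(-3)) = 23*82 + (-3 - 4) = 1886 - 7 = 1879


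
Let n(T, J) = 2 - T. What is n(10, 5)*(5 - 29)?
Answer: 192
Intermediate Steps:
n(10, 5)*(5 - 29) = (2 - 1*10)*(5 - 29) = (2 - 10)*(-24) = -8*(-24) = 192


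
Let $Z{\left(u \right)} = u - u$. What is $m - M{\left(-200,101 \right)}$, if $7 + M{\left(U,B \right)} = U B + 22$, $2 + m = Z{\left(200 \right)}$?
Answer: $20183$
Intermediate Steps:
$Z{\left(u \right)} = 0$
$m = -2$ ($m = -2 + 0 = -2$)
$M{\left(U,B \right)} = 15 + B U$ ($M{\left(U,B \right)} = -7 + \left(U B + 22\right) = -7 + \left(B U + 22\right) = -7 + \left(22 + B U\right) = 15 + B U$)
$m - M{\left(-200,101 \right)} = -2 - \left(15 + 101 \left(-200\right)\right) = -2 - \left(15 - 20200\right) = -2 - -20185 = -2 + 20185 = 20183$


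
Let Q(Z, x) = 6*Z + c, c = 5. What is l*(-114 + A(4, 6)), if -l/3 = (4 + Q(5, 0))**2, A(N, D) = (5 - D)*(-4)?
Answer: 501930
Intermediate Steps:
A(N, D) = -20 + 4*D
Q(Z, x) = 5 + 6*Z (Q(Z, x) = 6*Z + 5 = 5 + 6*Z)
l = -4563 (l = -3*(4 + (5 + 6*5))**2 = -3*(4 + (5 + 30))**2 = -3*(4 + 35)**2 = -3*39**2 = -3*1521 = -4563)
l*(-114 + A(4, 6)) = -4563*(-114 + (-20 + 4*6)) = -4563*(-114 + (-20 + 24)) = -4563*(-114 + 4) = -4563*(-110) = 501930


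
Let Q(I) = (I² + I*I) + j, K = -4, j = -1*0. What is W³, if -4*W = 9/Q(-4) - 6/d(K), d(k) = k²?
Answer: 27/2097152 ≈ 1.2875e-5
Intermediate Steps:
j = 0
Q(I) = 2*I² (Q(I) = (I² + I*I) + 0 = (I² + I²) + 0 = 2*I² + 0 = 2*I²)
W = 3/128 (W = -(9/((2*(-4)²)) - 6/((-4)²))/4 = -(9/((2*16)) - 6/16)/4 = -(9/32 - 6*1/16)/4 = -(9*(1/32) - 3/8)/4 = -(9/32 - 3/8)/4 = -¼*(-3/32) = 3/128 ≈ 0.023438)
W³ = (3/128)³ = 27/2097152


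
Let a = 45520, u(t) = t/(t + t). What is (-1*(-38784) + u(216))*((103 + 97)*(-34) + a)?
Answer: 1501735840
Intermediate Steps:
u(t) = 1/2 (u(t) = t/((2*t)) = (1/(2*t))*t = 1/2)
(-1*(-38784) + u(216))*((103 + 97)*(-34) + a) = (-1*(-38784) + 1/2)*((103 + 97)*(-34) + 45520) = (38784 + 1/2)*(200*(-34) + 45520) = 77569*(-6800 + 45520)/2 = (77569/2)*38720 = 1501735840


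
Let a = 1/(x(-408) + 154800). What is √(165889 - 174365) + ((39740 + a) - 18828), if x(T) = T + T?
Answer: 3220113409/153984 + 2*I*√2119 ≈ 20912.0 + 92.065*I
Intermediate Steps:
x(T) = 2*T
a = 1/153984 (a = 1/(2*(-408) + 154800) = 1/(-816 + 154800) = 1/153984 ≈ 6.4942e-6)
√(165889 - 174365) + ((39740 + a) - 18828) = √(165889 - 174365) + ((39740 + 1/153984) - 18828) = √(-8476) + (6119324161/153984 - 18828) = 2*I*√2119 + 3220113409/153984 = 3220113409/153984 + 2*I*√2119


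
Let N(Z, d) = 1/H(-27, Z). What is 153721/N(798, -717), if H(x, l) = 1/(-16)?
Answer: -153721/16 ≈ -9607.6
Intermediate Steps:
H(x, l) = -1/16
N(Z, d) = -16 (N(Z, d) = 1/(-1/16) = -16)
153721/N(798, -717) = 153721/(-16) = 153721*(-1/16) = -153721/16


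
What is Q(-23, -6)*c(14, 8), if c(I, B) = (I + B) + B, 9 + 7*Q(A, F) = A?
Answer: -960/7 ≈ -137.14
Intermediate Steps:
Q(A, F) = -9/7 + A/7
c(I, B) = I + 2*B (c(I, B) = (B + I) + B = I + 2*B)
Q(-23, -6)*c(14, 8) = (-9/7 + (⅐)*(-23))*(14 + 2*8) = (-9/7 - 23/7)*(14 + 16) = -32/7*30 = -960/7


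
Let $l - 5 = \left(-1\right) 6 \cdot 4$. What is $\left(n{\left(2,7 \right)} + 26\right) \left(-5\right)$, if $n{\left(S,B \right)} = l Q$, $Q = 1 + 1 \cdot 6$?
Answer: $535$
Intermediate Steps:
$l = -19$ ($l = 5 + \left(-1\right) 6 \cdot 4 = 5 - 24 = -19$)
$Q = 7$ ($Q = 1 + 6 = 7$)
$n{\left(S,B \right)} = -133$ ($n{\left(S,B \right)} = \left(-19\right) 7 = -133$)
$\left(n{\left(2,7 \right)} + 26\right) \left(-5\right) = \left(-133 + 26\right) \left(-5\right) = \left(-107\right) \left(-5\right) = 535$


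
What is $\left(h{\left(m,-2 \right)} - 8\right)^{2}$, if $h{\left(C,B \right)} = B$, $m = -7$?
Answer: $100$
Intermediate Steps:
$\left(h{\left(m,-2 \right)} - 8\right)^{2} = \left(-2 - 8\right)^{2} = \left(-10\right)^{2} = 100$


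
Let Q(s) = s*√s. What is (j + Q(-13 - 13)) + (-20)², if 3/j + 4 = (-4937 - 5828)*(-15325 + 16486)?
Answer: 4999267597/12498169 - 26*I*√26 ≈ 400.0 - 132.57*I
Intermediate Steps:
j = -3/12498169 (j = 3/(-4 + (-4937 - 5828)*(-15325 + 16486)) = 3/(-4 - 10765*1161) = 3/(-4 - 12498165) = 3/(-12498169) = 3*(-1/12498169) = -3/12498169 ≈ -2.4004e-7)
Q(s) = s^(3/2)
(j + Q(-13 - 13)) + (-20)² = (-3/12498169 + (-13 - 13)^(3/2)) + (-20)² = (-3/12498169 + (-26)^(3/2)) + 400 = (-3/12498169 - 26*I*√26) + 400 = 4999267597/12498169 - 26*I*√26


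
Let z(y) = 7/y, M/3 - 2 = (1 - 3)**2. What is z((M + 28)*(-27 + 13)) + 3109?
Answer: 286027/92 ≈ 3109.0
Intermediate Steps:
M = 18 (M = 6 + 3*(1 - 3)**2 = 6 + 3*(-2)**2 = 6 + 3*4 = 6 + 12 = 18)
z((M + 28)*(-27 + 13)) + 3109 = 7/(((18 + 28)*(-27 + 13))) + 3109 = 7/((46*(-14))) + 3109 = 7/(-644) + 3109 = 7*(-1/644) + 3109 = -1/92 + 3109 = 286027/92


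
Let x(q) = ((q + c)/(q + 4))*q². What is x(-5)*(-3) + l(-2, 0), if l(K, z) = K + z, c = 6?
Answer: 73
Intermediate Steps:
x(q) = q²*(6 + q)/(4 + q) (x(q) = ((q + 6)/(q + 4))*q² = ((6 + q)/(4 + q))*q² = q²*(6 + q)/(4 + q))
x(-5)*(-3) + l(-2, 0) = ((-5)²*(6 - 5)/(4 - 5))*(-3) + (-2 + 0) = (25*1/(-1))*(-3) - 2 = (25*(-1)*1)*(-3) - 2 = -25*(-3) - 2 = 75 - 2 = 73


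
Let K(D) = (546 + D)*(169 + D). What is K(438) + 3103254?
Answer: 3700542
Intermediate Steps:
K(D) = (169 + D)*(546 + D)
K(438) + 3103254 = (92274 + 438**2 + 715*438) + 3103254 = (92274 + 191844 + 313170) + 3103254 = 597288 + 3103254 = 3700542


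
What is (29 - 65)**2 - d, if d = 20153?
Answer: -18857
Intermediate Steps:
(29 - 65)**2 - d = (29 - 65)**2 - 1*20153 = (-36)**2 - 20153 = 1296 - 20153 = -18857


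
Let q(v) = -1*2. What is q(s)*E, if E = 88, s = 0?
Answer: -176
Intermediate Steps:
q(v) = -2
q(s)*E = -2*88 = -176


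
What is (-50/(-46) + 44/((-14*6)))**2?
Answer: 73984/233289 ≈ 0.31713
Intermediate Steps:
(-50/(-46) + 44/((-14*6)))**2 = (-50*(-1/46) + 44/(-84))**2 = (25/23 + 44*(-1/84))**2 = (25/23 - 11/21)**2 = (272/483)**2 = 73984/233289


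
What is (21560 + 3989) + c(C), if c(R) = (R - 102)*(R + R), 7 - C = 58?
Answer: 41155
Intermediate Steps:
C = -51 (C = 7 - 1*58 = 7 - 58 = -51)
c(R) = 2*R*(-102 + R) (c(R) = (-102 + R)*(2*R) = 2*R*(-102 + R))
(21560 + 3989) + c(C) = (21560 + 3989) + 2*(-51)*(-102 - 51) = 25549 + 2*(-51)*(-153) = 25549 + 15606 = 41155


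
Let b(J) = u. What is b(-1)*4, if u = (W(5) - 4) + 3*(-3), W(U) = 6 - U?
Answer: -48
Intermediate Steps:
u = -12 (u = ((6 - 1*5) - 4) + 3*(-3) = ((6 - 5) - 4) - 9 = (1 - 4) - 9 = -3 - 9 = -12)
b(J) = -12
b(-1)*4 = -12*4 = -48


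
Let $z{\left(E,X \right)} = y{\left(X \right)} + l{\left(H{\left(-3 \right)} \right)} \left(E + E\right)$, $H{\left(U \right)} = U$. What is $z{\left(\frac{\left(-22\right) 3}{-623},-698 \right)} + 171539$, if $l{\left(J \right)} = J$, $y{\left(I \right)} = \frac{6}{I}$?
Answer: $\frac{37297070080}{217427} \approx 1.7154 \cdot 10^{5}$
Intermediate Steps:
$z{\left(E,X \right)} = - 6 E + \frac{6}{X}$ ($z{\left(E,X \right)} = \frac{6}{X} - 3 \left(E + E\right) = \frac{6}{X} - 3 \cdot 2 E = \frac{6}{X} - 6 E = - 6 E + \frac{6}{X}$)
$z{\left(\frac{\left(-22\right) 3}{-623},-698 \right)} + 171539 = \left(- 6 \frac{\left(-22\right) 3}{-623} + \frac{6}{-698}\right) + 171539 = \left(- 6 \left(\left(-66\right) \left(- \frac{1}{623}\right)\right) + 6 \left(- \frac{1}{698}\right)\right) + 171539 = \left(\left(-6\right) \frac{66}{623} - \frac{3}{349}\right) + 171539 = \left(- \frac{396}{623} - \frac{3}{349}\right) + 171539 = - \frac{140073}{217427} + 171539 = \frac{37297070080}{217427}$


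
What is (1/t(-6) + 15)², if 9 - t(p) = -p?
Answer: 2116/9 ≈ 235.11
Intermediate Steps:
t(p) = 9 + p (t(p) = 9 - (-1)*p = 9 + p)
(1/t(-6) + 15)² = (1/(9 - 6) + 15)² = (1/3 + 15)² = (⅓ + 15)² = (46/3)² = 2116/9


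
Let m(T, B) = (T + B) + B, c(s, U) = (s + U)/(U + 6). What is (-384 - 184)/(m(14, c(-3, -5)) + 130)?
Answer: -71/16 ≈ -4.4375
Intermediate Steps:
c(s, U) = (U + s)/(6 + U)
m(T, B) = T + 2*B (m(T, B) = (B + T) + B = T + 2*B)
(-384 - 184)/(m(14, c(-3, -5)) + 130) = (-384 - 184)/((14 + 2*((-5 - 3)/(6 - 5))) + 130) = -568/((14 + 2*(-8/1)) + 130) = -568/((14 + 2*(1*(-8))) + 130) = -568/((14 + 2*(-8)) + 130) = -568/((14 - 16) + 130) = -568/(-2 + 130) = -568/128 = -568*1/128 = -71/16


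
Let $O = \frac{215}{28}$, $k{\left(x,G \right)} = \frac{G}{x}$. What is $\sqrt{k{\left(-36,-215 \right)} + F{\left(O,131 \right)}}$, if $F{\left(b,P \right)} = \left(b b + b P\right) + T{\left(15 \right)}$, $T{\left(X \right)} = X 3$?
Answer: $\frac{\sqrt{7873265}}{84} \approx 33.404$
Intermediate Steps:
$T{\left(X \right)} = 3 X$
$O = \frac{215}{28}$ ($O = 215 \cdot \frac{1}{28} = \frac{215}{28} \approx 7.6786$)
$F{\left(b,P \right)} = 45 + b^{2} + P b$ ($F{\left(b,P \right)} = \left(b b + b P\right) + 3 \cdot 15 = \left(b^{2} + P b\right) + 45 = 45 + b^{2} + P b$)
$\sqrt{k{\left(-36,-215 \right)} + F{\left(O,131 \right)}} = \sqrt{- \frac{215}{-36} + \left(45 + \left(\frac{215}{28}\right)^{2} + 131 \cdot \frac{215}{28}\right)} = \sqrt{\left(-215\right) \left(- \frac{1}{36}\right) + \left(45 + \frac{46225}{784} + \frac{28165}{28}\right)} = \sqrt{\frac{215}{36} + \frac{870125}{784}} = \sqrt{\frac{7873265}{7056}} = \frac{\sqrt{7873265}}{84}$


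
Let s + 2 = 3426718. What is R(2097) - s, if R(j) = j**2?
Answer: 970693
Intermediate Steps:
s = 3426716 (s = -2 + 3426718 = 3426716)
R(2097) - s = 2097**2 - 1*3426716 = 4397409 - 3426716 = 970693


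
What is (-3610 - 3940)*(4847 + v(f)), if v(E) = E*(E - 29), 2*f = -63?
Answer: -101966525/2 ≈ -5.0983e+7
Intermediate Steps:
f = -63/2 (f = (½)*(-63) = -63/2 ≈ -31.500)
v(E) = E*(-29 + E)
(-3610 - 3940)*(4847 + v(f)) = (-3610 - 3940)*(4847 - 63*(-29 - 63/2)/2) = -7550*(4847 - 63/2*(-121/2)) = -7550*(4847 + 7623/4) = -7550*27011/4 = -101966525/2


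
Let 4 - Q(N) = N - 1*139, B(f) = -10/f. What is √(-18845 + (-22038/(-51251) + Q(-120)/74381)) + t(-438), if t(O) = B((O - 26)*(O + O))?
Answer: -5/203232 + 2*I*√68462833936569783859306/3812100631 ≈ -2.4602e-5 + 137.28*I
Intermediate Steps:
Q(N) = 143 - N (Q(N) = 4 - (N - 1*139) = 4 - (N - 139) = 4 - (-139 + N) = 4 + (139 - N) = 143 - N)
t(O) = -5/(O*(-26 + O)) (t(O) = -10*1/((O - 26)*(O + O)) = -10*1/(2*O*(-26 + O)) = -5/(O*(-26 + O)))
√(-18845 + (-22038/(-51251) + Q(-120)/74381)) + t(-438) = √(-18845 + (-22038/(-51251) + (143 - 1*(-120))/74381)) - 5/(-438*(-26 - 438)) = √(-18845 + (-22038*(-1/51251) + (143 + 120)*(1/74381))) - 5*(-1/438)/(-464) = √(-18845 + (22038/51251 + 263*(1/74381))) - 5*(-1/438)*(-1/464) = √(-18845 + (22038/51251 + 263/74381)) - 5/203232 = √(-18845 + 1652687491/3812100631) - 5/203232 = √(-71837383703704/3812100631) - 5/203232 = 2*I*√68462833936569783859306/3812100631 - 5/203232 = -5/203232 + 2*I*√68462833936569783859306/3812100631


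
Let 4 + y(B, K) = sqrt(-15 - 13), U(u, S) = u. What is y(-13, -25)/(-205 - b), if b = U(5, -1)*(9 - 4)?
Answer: 2/115 - I*sqrt(7)/115 ≈ 0.017391 - 0.023007*I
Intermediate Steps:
y(B, K) = -4 + 2*I*sqrt(7) (y(B, K) = -4 + sqrt(-15 - 13) = -4 + sqrt(-28) = -4 + 2*I*sqrt(7))
b = 25 (b = 5*(9 - 4) = 5*5 = 25)
y(-13, -25)/(-205 - b) = (-4 + 2*I*sqrt(7))/(-205 - 1*25) = (-4 + 2*I*sqrt(7))/(-205 - 25) = (-4 + 2*I*sqrt(7))/(-230) = (-4 + 2*I*sqrt(7))*(-1/230) = 2/115 - I*sqrt(7)/115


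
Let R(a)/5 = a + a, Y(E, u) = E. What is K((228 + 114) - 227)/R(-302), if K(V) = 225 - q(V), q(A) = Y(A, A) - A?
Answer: -45/604 ≈ -0.074503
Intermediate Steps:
q(A) = 0 (q(A) = A - A = 0)
R(a) = 10*a (R(a) = 5*(a + a) = 5*(2*a) = 10*a)
K(V) = 225 (K(V) = 225 - 1*0 = 225 + 0 = 225)
K((228 + 114) - 227)/R(-302) = 225/((10*(-302))) = 225/(-3020) = 225*(-1/3020) = -45/604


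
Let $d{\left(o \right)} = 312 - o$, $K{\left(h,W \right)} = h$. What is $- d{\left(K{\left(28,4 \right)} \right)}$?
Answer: $-284$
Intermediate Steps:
$- d{\left(K{\left(28,4 \right)} \right)} = - (312 - 28) = \left(-1\right) 284 = -284$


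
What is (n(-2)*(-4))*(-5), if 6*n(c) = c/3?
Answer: -20/9 ≈ -2.2222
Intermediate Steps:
n(c) = c/18 (n(c) = (c/3)/6 = c/18)
(n(-2)*(-4))*(-5) = (((1/18)*(-2))*(-4))*(-5) = -⅑*(-4)*(-5) = (4/9)*(-5) = -20/9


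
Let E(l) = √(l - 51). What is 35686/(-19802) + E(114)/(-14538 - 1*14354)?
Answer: -17843/9901 - 3*√7/28892 ≈ -1.8024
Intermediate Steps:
E(l) = √(-51 + l)
35686/(-19802) + E(114)/(-14538 - 1*14354) = 35686/(-19802) + √(-51 + 114)/(-14538 - 1*14354) = 35686*(-1/19802) + √63/(-14538 - 14354) = -17843/9901 + (3*√7)/(-28892) = -17843/9901 + (3*√7)*(-1/28892) = -17843/9901 - 3*√7/28892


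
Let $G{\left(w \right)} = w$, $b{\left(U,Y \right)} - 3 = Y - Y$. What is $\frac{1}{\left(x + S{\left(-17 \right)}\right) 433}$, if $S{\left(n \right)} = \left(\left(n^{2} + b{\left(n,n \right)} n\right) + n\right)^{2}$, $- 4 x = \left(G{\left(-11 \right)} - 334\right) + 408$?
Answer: $\frac{4}{84565333} \approx 4.7301 \cdot 10^{-8}$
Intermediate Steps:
$b{\left(U,Y \right)} = 3$ ($b{\left(U,Y \right)} = 3 + \left(Y - Y\right) = 3 + 0 = 3$)
$x = - \frac{63}{4}$ ($x = - \frac{\left(-11 - 334\right) + 408}{4} = - \frac{-345 + 408}{4} = \left(- \frac{1}{4}\right) 63 = - \frac{63}{4} \approx -15.75$)
$S{\left(n \right)} = \left(n^{2} + 4 n\right)^{2}$ ($S{\left(n \right)} = \left(\left(n^{2} + 3 n\right) + n\right)^{2} = \left(n^{2} + 4 n\right)^{2}$)
$\frac{1}{\left(x + S{\left(-17 \right)}\right) 433} = \frac{1}{\left(- \frac{63}{4} + \left(-17\right)^{2} \left(4 - 17\right)^{2}\right) 433} = \frac{1}{\left(- \frac{63}{4} + 289 \left(-13\right)^{2}\right) 433} = \frac{1}{\left(- \frac{63}{4} + 289 \cdot 169\right) 433} = \frac{1}{\left(- \frac{63}{4} + 48841\right) 433} = \frac{1}{\frac{195301}{4} \cdot 433} = \frac{1}{\frac{84565333}{4}} = \frac{4}{84565333}$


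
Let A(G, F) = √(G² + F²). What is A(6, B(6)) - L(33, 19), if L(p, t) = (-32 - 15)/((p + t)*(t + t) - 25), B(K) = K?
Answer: 47/1951 + 6*√2 ≈ 8.5094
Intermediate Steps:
A(G, F) = √(F² + G²)
L(p, t) = -47/(-25 + 2*t*(p + t)) (L(p, t) = -47/((p + t)*(2*t) - 25) = -47/(2*t*(p + t) - 25) = -47/(-25 + 2*t*(p + t)))
A(6, B(6)) - L(33, 19) = √(6² + 6²) - (-47)/(-25 + 2*19² + 2*33*19) = √(36 + 36) - (-47)/(-25 + 2*361 + 1254) = √72 - (-47)/(-25 + 722 + 1254) = 6*√2 - (-47)/1951 = 6*√2 - 1*(-47/1951) = 6*√2 + 47/1951 = 47/1951 + 6*√2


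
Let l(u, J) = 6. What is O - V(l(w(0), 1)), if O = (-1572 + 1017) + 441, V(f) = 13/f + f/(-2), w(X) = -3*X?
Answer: -679/6 ≈ -113.17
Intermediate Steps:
V(f) = 13/f - f/2 (V(f) = 13/f + f*(-1/2) = 13/f - f/2)
O = -114 (O = -555 + 441 = -114)
O - V(l(w(0), 1)) = -114 - (13/6 - 1/2*6) = -114 - (13*(1/6) - 3) = -114 - (13/6 - 3) = -114 - 1*(-5/6) = -114 + 5/6 = -679/6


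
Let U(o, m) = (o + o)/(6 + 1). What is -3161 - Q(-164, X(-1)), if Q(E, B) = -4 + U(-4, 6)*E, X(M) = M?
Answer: -23411/7 ≈ -3344.4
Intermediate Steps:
U(o, m) = 2*o/7 (U(o, m) = (2*o)/7 = (2*o)*(⅐) = 2*o/7)
Q(E, B) = -4 - 8*E/7 (Q(E, B) = -4 + ((2/7)*(-4))*E = -4 - 8*E/7)
-3161 - Q(-164, X(-1)) = -3161 - (-4 - 8/7*(-164)) = -3161 - (-4 + 1312/7) = -3161 - 1*1284/7 = -3161 - 1284/7 = -23411/7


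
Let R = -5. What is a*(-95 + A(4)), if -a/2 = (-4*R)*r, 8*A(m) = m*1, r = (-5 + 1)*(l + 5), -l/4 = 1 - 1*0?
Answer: -15120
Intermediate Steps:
l = -4 (l = -4*(1 - 1*0) = -4*(1 + 0) = -4*1 = -4)
r = -4 (r = (-5 + 1)*(-4 + 5) = -4*1 = -4)
A(m) = m/8 (A(m) = (m*1)/8 = m/8)
a = 160 (a = -2*(-4*(-5))*(-4) = -40*(-4) = -2*(-80) = 160)
a*(-95 + A(4)) = 160*(-95 + (1/8)*4) = 160*(-95 + 1/2) = 160*(-189/2) = -15120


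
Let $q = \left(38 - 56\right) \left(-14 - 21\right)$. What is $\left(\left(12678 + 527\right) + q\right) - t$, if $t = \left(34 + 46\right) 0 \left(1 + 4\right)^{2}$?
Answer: $13835$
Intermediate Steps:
$q = 630$ ($q = - 18 \left(-14 - 21\right) = \left(-18\right) \left(-35\right) = 630$)
$t = 0$ ($t = 80 \cdot 0 \cdot 5^{2} = 80 \cdot 0 \cdot 25 = 80 \cdot 0 = 0$)
$\left(\left(12678 + 527\right) + q\right) - t = \left(\left(12678 + 527\right) + 630\right) - 0 = \left(13205 + 630\right) + 0 = 13835 + 0 = 13835$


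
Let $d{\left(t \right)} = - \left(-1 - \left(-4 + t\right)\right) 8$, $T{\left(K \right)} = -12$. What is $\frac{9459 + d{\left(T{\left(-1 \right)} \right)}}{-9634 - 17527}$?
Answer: $- \frac{9339}{27161} \approx -0.34384$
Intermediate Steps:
$d{\left(t \right)} = -24 + 8 t$ ($d{\left(t \right)} = - \left(3 - t\right) 8 = - (24 - 8 t) = -24 + 8 t$)
$\frac{9459 + d{\left(T{\left(-1 \right)} \right)}}{-9634 - 17527} = \frac{9459 + \left(-24 + 8 \left(-12\right)\right)}{-9634 - 17527} = \frac{9459 - 120}{-27161} = \left(9459 - 120\right) \left(- \frac{1}{27161}\right) = 9339 \left(- \frac{1}{27161}\right) = - \frac{9339}{27161}$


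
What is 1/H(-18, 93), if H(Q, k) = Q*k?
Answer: -1/1674 ≈ -0.00059737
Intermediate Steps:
1/H(-18, 93) = 1/(-18*93) = 1/(-1674) = -1/1674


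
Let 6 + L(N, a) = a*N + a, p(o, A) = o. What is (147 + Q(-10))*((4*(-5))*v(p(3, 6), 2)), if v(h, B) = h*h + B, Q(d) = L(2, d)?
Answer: -24420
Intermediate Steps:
L(N, a) = -6 + a + N*a (L(N, a) = -6 + (a*N + a) = -6 + (N*a + a) = -6 + (a + N*a) = -6 + a + N*a)
Q(d) = -6 + 3*d (Q(d) = -6 + d + 2*d = -6 + 3*d)
v(h, B) = B + h² (v(h, B) = h² + B = B + h²)
(147 + Q(-10))*((4*(-5))*v(p(3, 6), 2)) = (147 + (-6 + 3*(-10)))*((4*(-5))*(2 + 3²)) = (147 + (-6 - 30))*(-20*(2 + 9)) = (147 - 36)*(-20*11) = 111*(-220) = -24420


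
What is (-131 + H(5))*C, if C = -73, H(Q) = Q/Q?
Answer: 9490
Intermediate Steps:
H(Q) = 1
(-131 + H(5))*C = (-131 + 1)*(-73) = -130*(-73) = 9490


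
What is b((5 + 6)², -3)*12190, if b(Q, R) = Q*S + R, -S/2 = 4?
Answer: -11836490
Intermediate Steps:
S = -8 (S = -2*4 = -8)
b(Q, R) = R - 8*Q (b(Q, R) = Q*(-8) + R = -8*Q + R = R - 8*Q)
b((5 + 6)², -3)*12190 = (-3 - 8*(5 + 6)²)*12190 = (-3 - 8*11²)*12190 = (-3 - 8*121)*12190 = (-3 - 968)*12190 = -971*12190 = -11836490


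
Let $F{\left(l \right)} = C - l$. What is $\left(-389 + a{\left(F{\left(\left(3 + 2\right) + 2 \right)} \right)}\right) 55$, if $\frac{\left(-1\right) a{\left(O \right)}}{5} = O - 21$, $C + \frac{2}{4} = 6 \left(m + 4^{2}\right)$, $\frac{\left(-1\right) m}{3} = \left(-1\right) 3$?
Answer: $- \frac{109615}{2} \approx -54808.0$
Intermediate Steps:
$m = 9$ ($m = - 3 \left(\left(-1\right) 3\right) = \left(-3\right) \left(-3\right) = 9$)
$C = \frac{299}{2}$ ($C = - \frac{1}{2} + 6 \left(9 + 4^{2}\right) = - \frac{1}{2} + 6 \left(9 + 16\right) = - \frac{1}{2} + 6 \cdot 25 = - \frac{1}{2} + 150 = \frac{299}{2} \approx 149.5$)
$F{\left(l \right)} = \frac{299}{2} - l$
$a{\left(O \right)} = 105 - 5 O$ ($a{\left(O \right)} = - 5 \left(O - 21\right) = - 5 \left(-21 + O\right) = 105 - 5 O$)
$\left(-389 + a{\left(F{\left(\left(3 + 2\right) + 2 \right)} \right)}\right) 55 = \left(-389 + \left(105 - 5 \left(\frac{299}{2} - \left(\left(3 + 2\right) + 2\right)\right)\right)\right) 55 = \left(-389 + \left(105 - 5 \left(\frac{299}{2} - \left(5 + 2\right)\right)\right)\right) 55 = \left(-389 + \left(105 - 5 \left(\frac{299}{2} - 7\right)\right)\right) 55 = \left(-389 + \left(105 - \frac{1425}{2}\right)\right) 55 = \left(-389 - \frac{1215}{2}\right) 55 = \left(- \frac{1993}{2}\right) 55 = - \frac{109615}{2}$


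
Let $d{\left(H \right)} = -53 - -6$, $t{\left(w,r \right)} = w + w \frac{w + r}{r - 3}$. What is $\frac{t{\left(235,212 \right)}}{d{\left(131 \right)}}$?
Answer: $- \frac{3280}{209} \approx -15.694$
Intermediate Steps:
$t{\left(w,r \right)} = w + \frac{w \left(r + w\right)}{-3 + r}$ ($t{\left(w,r \right)} = w + w \frac{r + w}{-3 + r} = w + \frac{w \left(r + w\right)}{-3 + r}$)
$d{\left(H \right)} = -47$ ($d{\left(H \right)} = -53 + 6 = -47$)
$\frac{t{\left(235,212 \right)}}{d{\left(131 \right)}} = \frac{235 \frac{1}{-3 + 212} \left(-3 + 235 + 2 \cdot 212\right)}{-47} = \frac{235 \left(-3 + 235 + 424\right)}{209} \left(- \frac{1}{47}\right) = 235 \cdot \frac{1}{209} \cdot 656 \left(- \frac{1}{47}\right) = \frac{154160}{209} \left(- \frac{1}{47}\right) = - \frac{3280}{209}$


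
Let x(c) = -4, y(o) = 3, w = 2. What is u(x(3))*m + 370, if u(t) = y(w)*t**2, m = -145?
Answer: -6590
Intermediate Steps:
u(t) = 3*t**2
u(x(3))*m + 370 = (3*(-4)**2)*(-145) + 370 = (3*16)*(-145) + 370 = 48*(-145) + 370 = -6960 + 370 = -6590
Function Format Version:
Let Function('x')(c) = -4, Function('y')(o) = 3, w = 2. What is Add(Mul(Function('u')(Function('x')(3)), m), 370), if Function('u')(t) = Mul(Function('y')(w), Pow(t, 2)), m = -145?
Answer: -6590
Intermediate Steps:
Function('u')(t) = Mul(3, Pow(t, 2))
Add(Mul(Function('u')(Function('x')(3)), m), 370) = Add(Mul(Mul(3, Pow(-4, 2)), -145), 370) = Add(Mul(Mul(3, 16), -145), 370) = Add(Mul(48, -145), 370) = Add(-6960, 370) = -6590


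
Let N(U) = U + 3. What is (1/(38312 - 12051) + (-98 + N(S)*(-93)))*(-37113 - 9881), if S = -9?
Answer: -567690386634/26261 ≈ -2.1617e+7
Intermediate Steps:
N(U) = 3 + U
(1/(38312 - 12051) + (-98 + N(S)*(-93)))*(-37113 - 9881) = (1/(38312 - 12051) + (-98 + (3 - 9)*(-93)))*(-37113 - 9881) = (1/26261 + (-98 - 6*(-93)))*(-46994) = (1/26261 + (-98 + 558))*(-46994) = (1/26261 + 460)*(-46994) = (12080061/26261)*(-46994) = -567690386634/26261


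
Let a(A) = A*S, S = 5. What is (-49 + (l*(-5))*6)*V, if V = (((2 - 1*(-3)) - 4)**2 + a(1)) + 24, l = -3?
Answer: 1230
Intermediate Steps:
a(A) = 5*A (a(A) = A*5 = 5*A)
V = 30 (V = (((2 - 1*(-3)) - 4)**2 + 5*1) + 24 = (((2 + 3) - 4)**2 + 5) + 24 = ((5 - 4)**2 + 5) + 24 = (1**2 + 5) + 24 = (1 + 5) + 24 = 6 + 24 = 30)
(-49 + (l*(-5))*6)*V = (-49 - 3*(-5)*6)*30 = (-49 + 15*6)*30 = (-49 + 90)*30 = 41*30 = 1230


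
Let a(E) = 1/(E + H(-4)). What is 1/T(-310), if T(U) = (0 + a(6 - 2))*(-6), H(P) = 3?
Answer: -7/6 ≈ -1.1667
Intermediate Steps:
a(E) = 1/(3 + E) (a(E) = 1/(E + 3) = 1/(3 + E))
T(U) = -6/7 (T(U) = (0 + 1/(3 + (6 - 2)))*(-6) = (0 + 1/(3 + 4))*(-6) = (0 + 1/7)*(-6) = (1/7)*(-6) = -6/7)
1/T(-310) = 1/(-6/7) = -7/6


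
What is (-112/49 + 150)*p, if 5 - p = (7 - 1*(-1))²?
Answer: -61006/7 ≈ -8715.1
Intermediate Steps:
p = -59 (p = 5 - (7 - 1*(-1))² = 5 - (7 + 1)² = 5 - 1*8² = 5 - 1*64 = 5 - 64 = -59)
(-112/49 + 150)*p = (-112/49 + 150)*(-59) = (-112*1/49 + 150)*(-59) = (-16/7 + 150)*(-59) = (1034/7)*(-59) = -61006/7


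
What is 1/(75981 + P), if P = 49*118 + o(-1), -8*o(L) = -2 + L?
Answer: 8/654107 ≈ 1.2230e-5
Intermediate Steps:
o(L) = ¼ - L/8 (o(L) = -(-2 + L)/8 = ¼ - L/8)
P = 46259/8 (P = 49*118 + (¼ - ⅛*(-1)) = 5782 + (¼ + ⅛) = 5782 + 3/8 = 46259/8 ≈ 5782.4)
1/(75981 + P) = 1/(75981 + 46259/8) = 1/(654107/8) = 8/654107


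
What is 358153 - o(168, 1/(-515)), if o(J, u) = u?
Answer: 184448796/515 ≈ 3.5815e+5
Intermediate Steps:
358153 - o(168, 1/(-515)) = 358153 - 1/(-515) = 358153 - 1*(-1/515) = 358153 + 1/515 = 184448796/515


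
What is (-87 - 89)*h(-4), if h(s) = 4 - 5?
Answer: 176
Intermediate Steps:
h(s) = -1
(-87 - 89)*h(-4) = (-87 - 89)*(-1) = -176*(-1) = 176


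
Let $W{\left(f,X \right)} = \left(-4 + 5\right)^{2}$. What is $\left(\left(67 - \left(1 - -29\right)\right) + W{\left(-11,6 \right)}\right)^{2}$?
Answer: $1444$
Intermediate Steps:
$W{\left(f,X \right)} = 1$ ($W{\left(f,X \right)} = 1^{2} = 1$)
$\left(\left(67 - \left(1 - -29\right)\right) + W{\left(-11,6 \right)}\right)^{2} = \left(\left(67 - \left(1 - -29\right)\right) + 1\right)^{2} = \left(\left(67 - \left(1 + 29\right)\right) + 1\right)^{2} = \left(\left(67 - 30\right) + 1\right)^{2} = \left(37 + 1\right)^{2} = 38^{2} = 1444$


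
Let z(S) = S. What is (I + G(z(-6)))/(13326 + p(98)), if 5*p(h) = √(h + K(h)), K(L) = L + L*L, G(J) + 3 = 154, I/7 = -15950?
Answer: -742917837/88790942 + 780493*√2/88790942 ≈ -8.3546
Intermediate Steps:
I = -111650 (I = 7*(-15950) = -111650)
G(J) = 151 (G(J) = -3 + 154 = 151)
K(L) = L + L²
p(h) = √(h + h*(1 + h))/5
(I + G(z(-6)))/(13326 + p(98)) = (-111650 + 151)/(13326 + √(98*(2 + 98))/5) = -111499/(13326 + √(98*100)/5) = -111499/(13326 + √9800/5) = -111499/(13326 + (70*√2)/5) = -111499/(13326 + 14*√2)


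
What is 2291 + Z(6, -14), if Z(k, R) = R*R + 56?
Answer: 2543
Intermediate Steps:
Z(k, R) = 56 + R² (Z(k, R) = R² + 56 = 56 + R²)
2291 + Z(6, -14) = 2291 + (56 + (-14)²) = 2291 + (56 + 196) = 2291 + 252 = 2543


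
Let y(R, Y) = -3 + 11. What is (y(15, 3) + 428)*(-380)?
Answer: -165680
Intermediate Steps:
y(R, Y) = 8
(y(15, 3) + 428)*(-380) = (8 + 428)*(-380) = 436*(-380) = -165680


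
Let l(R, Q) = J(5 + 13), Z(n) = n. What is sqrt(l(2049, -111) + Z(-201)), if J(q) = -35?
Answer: 2*I*sqrt(59) ≈ 15.362*I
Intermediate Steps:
l(R, Q) = -35
sqrt(l(2049, -111) + Z(-201)) = sqrt(-35 - 201) = sqrt(-236) = 2*I*sqrt(59)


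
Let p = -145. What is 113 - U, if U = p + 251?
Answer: 7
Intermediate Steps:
U = 106 (U = -145 + 251 = 106)
113 - U = 113 - 1*106 = 113 - 106 = 7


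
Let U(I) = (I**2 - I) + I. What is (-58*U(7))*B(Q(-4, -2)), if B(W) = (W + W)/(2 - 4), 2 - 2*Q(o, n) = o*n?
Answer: -8526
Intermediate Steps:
Q(o, n) = 1 - n*o/2 (Q(o, n) = 1 - o*n/2 = 1 - n*o/2)
U(I) = I**2
B(W) = -W (B(W) = (2*W)/(-2) = (2*W)*(-1/2) = -W)
(-58*U(7))*B(Q(-4, -2)) = (-58*7**2)*(-(1 - 1/2*(-2)*(-4))) = (-58*49)*(-(1 - 4)) = -(-2842)*(-3) = -2842*3 = -8526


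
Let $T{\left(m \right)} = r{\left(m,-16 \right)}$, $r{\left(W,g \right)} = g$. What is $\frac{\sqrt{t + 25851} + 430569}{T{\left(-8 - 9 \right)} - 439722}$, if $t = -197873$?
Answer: $- \frac{430569}{439738} - \frac{i \sqrt{172022}}{439738} \approx -0.97915 - 0.00094319 i$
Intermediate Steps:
$T{\left(m \right)} = -16$
$\frac{\sqrt{t + 25851} + 430569}{T{\left(-8 - 9 \right)} - 439722} = \frac{\sqrt{-197873 + 25851} + 430569}{-16 - 439722} = \frac{\sqrt{-172022} + 430569}{-439738} = \left(i \sqrt{172022} + 430569\right) \left(- \frac{1}{439738}\right) = \left(430569 + i \sqrt{172022}\right) \left(- \frac{1}{439738}\right) = - \frac{430569}{439738} - \frac{i \sqrt{172022}}{439738}$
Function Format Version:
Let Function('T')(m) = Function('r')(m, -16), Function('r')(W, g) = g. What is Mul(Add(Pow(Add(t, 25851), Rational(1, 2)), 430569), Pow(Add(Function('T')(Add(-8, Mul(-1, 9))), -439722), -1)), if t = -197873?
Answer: Add(Rational(-430569, 439738), Mul(Rational(-1, 439738), I, Pow(172022, Rational(1, 2)))) ≈ Add(-0.97915, Mul(-0.00094319, I))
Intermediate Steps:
Function('T')(m) = -16
Mul(Add(Pow(Add(t, 25851), Rational(1, 2)), 430569), Pow(Add(Function('T')(Add(-8, Mul(-1, 9))), -439722), -1)) = Mul(Add(Pow(Add(-197873, 25851), Rational(1, 2)), 430569), Pow(Add(-16, -439722), -1)) = Mul(Add(Pow(-172022, Rational(1, 2)), 430569), Pow(-439738, -1)) = Mul(Add(Mul(I, Pow(172022, Rational(1, 2))), 430569), Rational(-1, 439738)) = Mul(Add(430569, Mul(I, Pow(172022, Rational(1, 2)))), Rational(-1, 439738)) = Add(Rational(-430569, 439738), Mul(Rational(-1, 439738), I, Pow(172022, Rational(1, 2))))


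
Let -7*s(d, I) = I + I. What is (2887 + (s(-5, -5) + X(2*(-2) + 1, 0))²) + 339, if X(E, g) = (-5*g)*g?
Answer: 158174/49 ≈ 3228.0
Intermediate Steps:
s(d, I) = -2*I/7 (s(d, I) = -(I + I)/7 = -2*I/7)
X(E, g) = -5*g²
(2887 + (s(-5, -5) + X(2*(-2) + 1, 0))²) + 339 = (2887 + (-2/7*(-5) - 5*0²)²) + 339 = (2887 + (10/7 - 5*0)²) + 339 = (2887 + (10/7 + 0)²) + 339 = (2887 + (10/7)²) + 339 = (2887 + 100/49) + 339 = 141563/49 + 339 = 158174/49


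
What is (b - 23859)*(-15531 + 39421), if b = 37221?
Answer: 319218180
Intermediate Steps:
(b - 23859)*(-15531 + 39421) = (37221 - 23859)*(-15531 + 39421) = 13362*23890 = 319218180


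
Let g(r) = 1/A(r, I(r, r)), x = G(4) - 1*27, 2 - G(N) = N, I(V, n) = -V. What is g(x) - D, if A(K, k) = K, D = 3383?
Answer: -98108/29 ≈ -3383.0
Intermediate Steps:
G(N) = 2 - N
x = -29 (x = (2 - 1*4) - 1*27 = (2 - 4) - 27 = -2 - 27 = -29)
g(r) = 1/r
g(x) - D = 1/(-29) - 1*3383 = -1/29 - 3383 = -98108/29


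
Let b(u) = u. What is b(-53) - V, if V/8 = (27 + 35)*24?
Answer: -11957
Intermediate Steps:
V = 11904 (V = 8*((27 + 35)*24) = 8*(62*24) = 8*1488 = 11904)
b(-53) - V = -53 - 1*11904 = -53 - 11904 = -11957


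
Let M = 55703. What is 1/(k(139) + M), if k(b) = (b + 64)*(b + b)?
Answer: 1/112137 ≈ 8.9177e-6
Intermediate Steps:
k(b) = 2*b*(64 + b) (k(b) = (64 + b)*(2*b) = 2*b*(64 + b))
1/(k(139) + M) = 1/(2*139*(64 + 139) + 55703) = 1/(2*139*203 + 55703) = 1/(56434 + 55703) = 1/112137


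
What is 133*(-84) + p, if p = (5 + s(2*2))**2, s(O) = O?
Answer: -11091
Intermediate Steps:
p = 81 (p = (5 + 2*2)**2 = (5 + 4)**2 = 9**2 = 81)
133*(-84) + p = 133*(-84) + 81 = -11172 + 81 = -11091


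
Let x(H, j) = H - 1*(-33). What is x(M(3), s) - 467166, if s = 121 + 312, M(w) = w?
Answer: -467130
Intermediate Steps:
s = 433
x(H, j) = 33 + H (x(H, j) = H + 33 = 33 + H)
x(M(3), s) - 467166 = (33 + 3) - 467166 = 36 - 467166 = -467130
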